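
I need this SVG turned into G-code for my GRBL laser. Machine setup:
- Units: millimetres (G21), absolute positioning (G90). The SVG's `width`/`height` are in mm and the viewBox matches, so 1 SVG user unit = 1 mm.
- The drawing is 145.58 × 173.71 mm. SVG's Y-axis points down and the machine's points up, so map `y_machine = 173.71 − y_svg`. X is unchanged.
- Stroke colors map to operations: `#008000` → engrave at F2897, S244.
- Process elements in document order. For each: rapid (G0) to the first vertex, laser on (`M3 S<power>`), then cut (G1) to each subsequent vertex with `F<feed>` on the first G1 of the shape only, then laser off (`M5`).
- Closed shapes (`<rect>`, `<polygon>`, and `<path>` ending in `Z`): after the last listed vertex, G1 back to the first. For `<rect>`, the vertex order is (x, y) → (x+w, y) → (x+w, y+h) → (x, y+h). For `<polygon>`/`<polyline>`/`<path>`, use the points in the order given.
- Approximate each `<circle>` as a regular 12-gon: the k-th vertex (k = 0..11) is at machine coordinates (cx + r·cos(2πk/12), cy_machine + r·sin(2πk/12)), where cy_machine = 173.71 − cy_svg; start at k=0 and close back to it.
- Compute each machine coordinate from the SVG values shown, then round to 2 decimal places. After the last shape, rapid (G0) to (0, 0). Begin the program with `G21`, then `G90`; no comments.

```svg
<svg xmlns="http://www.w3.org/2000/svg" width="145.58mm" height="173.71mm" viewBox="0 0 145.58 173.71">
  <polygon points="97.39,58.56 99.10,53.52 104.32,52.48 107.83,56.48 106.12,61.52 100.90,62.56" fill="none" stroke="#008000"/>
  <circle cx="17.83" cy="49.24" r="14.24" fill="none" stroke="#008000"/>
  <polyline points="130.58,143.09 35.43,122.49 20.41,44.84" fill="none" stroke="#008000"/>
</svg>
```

viewBox `0 0 145.58 173.71` with mm width/height → 1 unit = 1 mm. Flip: y_m = 173.71 − y_svg.

**Shape 1** — `<polygon>` regular polygon, stroke `#008000` → engrave (S244, F2897). Machine vertices: (97.39,115.15) → (99.10,120.19) → (104.32,121.23) → (107.83,117.23) → (106.12,112.19) → (100.90,111.15) → (97.39,115.15). Closed: final G1 returns to the first vertex.

**Shape 2** — `<circle>` circle, stroke `#008000` → engrave (S244, F2897). Machine vertices: (32.07,124.47) → (30.16,131.59) → (24.95,136.80) → (17.83,138.71) → (10.71,136.80) → (5.50,131.59) → (3.59,124.47) → (5.50,117.35) → (10.71,112.14) → (17.83,110.23) → (24.95,112.14) → (30.16,117.35) → (32.07,124.47). Closed: final G1 returns to the first vertex.

**Shape 3** — `<polyline>` open polyline, stroke `#008000` → engrave (S244, F2897). Machine vertices: (130.58,30.62) → (35.43,51.22) → (20.41,128.87). Open path.

G21
G90
G0 X97.39 Y115.15
M3 S244
G1 X99.10 Y120.19 F2897
G1 X104.32 Y121.23
G1 X107.83 Y117.23
G1 X106.12 Y112.19
G1 X100.90 Y111.15
G1 X97.39 Y115.15
M5
G0 X32.07 Y124.47
M3 S244
G1 X30.16 Y131.59 F2897
G1 X24.95 Y136.80
G1 X17.83 Y138.71
G1 X10.71 Y136.80
G1 X5.50 Y131.59
G1 X3.59 Y124.47
G1 X5.50 Y117.35
G1 X10.71 Y112.14
G1 X17.83 Y110.23
G1 X24.95 Y112.14
G1 X30.16 Y117.35
G1 X32.07 Y124.47
M5
G0 X130.58 Y30.62
M3 S244
G1 X35.43 Y51.22 F2897
G1 X20.41 Y128.87
M5
G0 X0.00 Y0.00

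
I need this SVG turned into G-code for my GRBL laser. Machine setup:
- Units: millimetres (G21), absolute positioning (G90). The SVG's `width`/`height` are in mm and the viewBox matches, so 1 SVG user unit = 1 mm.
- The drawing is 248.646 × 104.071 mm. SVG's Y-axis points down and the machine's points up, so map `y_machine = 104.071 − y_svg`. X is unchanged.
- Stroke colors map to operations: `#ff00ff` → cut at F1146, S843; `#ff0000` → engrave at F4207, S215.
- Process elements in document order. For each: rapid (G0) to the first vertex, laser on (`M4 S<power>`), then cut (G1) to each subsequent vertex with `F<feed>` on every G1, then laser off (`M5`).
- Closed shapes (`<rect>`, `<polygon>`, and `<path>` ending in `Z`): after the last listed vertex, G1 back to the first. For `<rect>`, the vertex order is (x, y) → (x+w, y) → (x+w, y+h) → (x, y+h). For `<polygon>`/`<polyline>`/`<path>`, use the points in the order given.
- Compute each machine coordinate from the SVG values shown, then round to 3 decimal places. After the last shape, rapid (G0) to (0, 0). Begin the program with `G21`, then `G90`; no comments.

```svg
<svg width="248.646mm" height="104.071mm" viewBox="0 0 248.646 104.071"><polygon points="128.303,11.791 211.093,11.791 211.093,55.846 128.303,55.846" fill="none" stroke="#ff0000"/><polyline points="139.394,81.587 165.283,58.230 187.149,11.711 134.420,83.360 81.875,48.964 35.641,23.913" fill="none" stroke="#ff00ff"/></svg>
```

G21
G90
G0 X128.303 Y92.280
M4 S215
G1 X211.093 Y92.280 F4207
G1 X211.093 Y48.225 F4207
G1 X128.303 Y48.225 F4207
G1 X128.303 Y92.280 F4207
M5
G0 X139.394 Y22.484
M4 S843
G1 X165.283 Y45.841 F1146
G1 X187.149 Y92.360 F1146
G1 X134.420 Y20.711 F1146
G1 X81.875 Y55.107 F1146
G1 X35.641 Y80.158 F1146
M5
G0 X0.000 Y0.000

Since the viewBox matches the mm dimensions, user units are millimetres directly. The only transform is the Y-flip y_m = 104.071 − y_svg.

Shape 1 is a rectangle drawn with `<polygon>`. Its stroke #ff0000 means engrave at S215, F4207. After flipping Y the toolpath is (128.303,92.280) → (211.093,92.280) → (211.093,48.225) → (128.303,48.225) → (128.303,92.280), returning to the start.

Shape 2 is a open polyline drawn with `<polyline>`. Its stroke #ff00ff means cut at S843, F1146. After flipping Y the toolpath is (139.394,22.484) → (165.283,45.841) → (187.149,92.360) → (134.420,20.711) → (81.875,55.107) → (35.641,80.158).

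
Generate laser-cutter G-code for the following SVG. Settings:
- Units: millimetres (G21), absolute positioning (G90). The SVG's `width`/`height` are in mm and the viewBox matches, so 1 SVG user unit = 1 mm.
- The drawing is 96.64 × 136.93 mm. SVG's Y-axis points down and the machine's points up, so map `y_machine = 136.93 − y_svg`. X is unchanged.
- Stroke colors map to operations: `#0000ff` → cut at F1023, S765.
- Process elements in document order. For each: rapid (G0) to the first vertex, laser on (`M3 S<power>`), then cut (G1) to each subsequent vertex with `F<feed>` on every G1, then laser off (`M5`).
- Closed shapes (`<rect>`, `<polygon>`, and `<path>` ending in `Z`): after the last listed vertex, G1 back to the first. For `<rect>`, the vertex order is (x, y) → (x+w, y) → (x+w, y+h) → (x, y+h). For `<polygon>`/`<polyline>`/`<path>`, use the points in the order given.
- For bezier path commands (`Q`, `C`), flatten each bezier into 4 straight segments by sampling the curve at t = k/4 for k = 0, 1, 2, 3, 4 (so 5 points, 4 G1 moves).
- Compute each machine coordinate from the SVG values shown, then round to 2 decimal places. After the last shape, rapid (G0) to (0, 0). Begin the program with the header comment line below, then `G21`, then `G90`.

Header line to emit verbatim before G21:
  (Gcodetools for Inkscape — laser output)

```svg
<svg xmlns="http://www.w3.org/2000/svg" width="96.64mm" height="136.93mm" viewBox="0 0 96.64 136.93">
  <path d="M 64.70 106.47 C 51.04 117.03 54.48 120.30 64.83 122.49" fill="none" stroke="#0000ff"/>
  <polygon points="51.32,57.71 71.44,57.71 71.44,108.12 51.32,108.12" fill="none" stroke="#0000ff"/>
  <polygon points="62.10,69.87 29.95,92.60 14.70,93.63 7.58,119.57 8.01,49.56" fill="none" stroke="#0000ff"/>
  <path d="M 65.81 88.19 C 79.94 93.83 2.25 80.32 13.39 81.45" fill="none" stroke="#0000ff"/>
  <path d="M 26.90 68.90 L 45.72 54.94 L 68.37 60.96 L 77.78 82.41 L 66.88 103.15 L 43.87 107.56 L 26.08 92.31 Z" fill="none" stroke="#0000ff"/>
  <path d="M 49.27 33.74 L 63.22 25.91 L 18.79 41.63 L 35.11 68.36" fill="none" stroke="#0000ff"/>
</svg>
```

(Gcodetools for Inkscape — laser output)
G21
G90
G0 X64.70 Y30.46
M3 S765
G1 X57.50 Y23.81 F1023
G1 X55.76 Y19.31 F1023
G1 X58.52 Y16.38 F1023
G1 X64.83 Y14.44 F1023
M5
G0 X51.32 Y79.22
M3 S765
G1 X71.44 Y79.22 F1023
G1 X71.44 Y28.81 F1023
G1 X51.32 Y28.81 F1023
G1 X51.32 Y79.22 F1023
M5
G0 X62.10 Y67.06
M3 S765
G1 X29.95 Y44.33 F1023
G1 X14.70 Y43.30 F1023
G1 X7.58 Y17.36 F1023
G1 X8.01 Y87.37 F1023
G1 X62.10 Y67.06 F1023
M5
G0 X65.81 Y48.74
M3 S765
G1 X62.01 Y47.57 F1023
G1 X40.72 Y50.42 F1023
G1 X18.87 Y54.11 F1023
G1 X13.39 Y55.48 F1023
M5
G0 X26.90 Y68.03
M3 S765
G1 X45.72 Y81.99 F1023
G1 X68.37 Y75.97 F1023
G1 X77.78 Y54.52 F1023
G1 X66.88 Y33.78 F1023
G1 X43.87 Y29.37 F1023
G1 X26.08 Y44.62 F1023
G1 X26.90 Y68.03 F1023
M5
G0 X49.27 Y103.19
M3 S765
G1 X63.22 Y111.02 F1023
G1 X18.79 Y95.30 F1023
G1 X35.11 Y68.57 F1023
M5
G0 X0.00 Y0.00

Since the viewBox matches the mm dimensions, user units are millimetres directly. The only transform is the Y-flip y_m = 136.93 − y_svg.

Shape 1 is a cubic bezier drawn with `<path>`. Its stroke #0000ff means cut at S765, F1023. After flipping Y the toolpath is (64.70,30.46) → (57.50,23.81) → (55.76,19.31) → (58.52,16.38) → (64.83,14.44).

Shape 2 is a rectangle drawn with `<polygon>`. Its stroke #0000ff means cut at S765, F1023. After flipping Y the toolpath is (51.32,79.22) → (71.44,79.22) → (71.44,28.81) → (51.32,28.81) → (51.32,79.22), returning to the start.

Shape 3 is a closed polygon drawn with `<polygon>`. Its stroke #0000ff means cut at S765, F1023. After flipping Y the toolpath is (62.10,67.06) → (29.95,44.33) → (14.70,43.30) → (7.58,17.36) → (8.01,87.37) → (62.10,67.06), returning to the start.

Shape 4 is a cubic bezier drawn with `<path>`. Its stroke #0000ff means cut at S765, F1023. After flipping Y the toolpath is (65.81,48.74) → (62.01,47.57) → (40.72,50.42) → (18.87,54.11) → (13.39,55.48).

Shape 5 is a regular polygon drawn with `<path>`. Its stroke #0000ff means cut at S765, F1023. After flipping Y the toolpath is (26.90,68.03) → (45.72,81.99) → (68.37,75.97) → (77.78,54.52) → (66.88,33.78) → (43.87,29.37) → (26.08,44.62) → (26.90,68.03), returning to the start.

Shape 6 is a open polyline drawn with `<path>`. Its stroke #0000ff means cut at S765, F1023. After flipping Y the toolpath is (49.27,103.19) → (63.22,111.02) → (18.79,95.30) → (35.11,68.57).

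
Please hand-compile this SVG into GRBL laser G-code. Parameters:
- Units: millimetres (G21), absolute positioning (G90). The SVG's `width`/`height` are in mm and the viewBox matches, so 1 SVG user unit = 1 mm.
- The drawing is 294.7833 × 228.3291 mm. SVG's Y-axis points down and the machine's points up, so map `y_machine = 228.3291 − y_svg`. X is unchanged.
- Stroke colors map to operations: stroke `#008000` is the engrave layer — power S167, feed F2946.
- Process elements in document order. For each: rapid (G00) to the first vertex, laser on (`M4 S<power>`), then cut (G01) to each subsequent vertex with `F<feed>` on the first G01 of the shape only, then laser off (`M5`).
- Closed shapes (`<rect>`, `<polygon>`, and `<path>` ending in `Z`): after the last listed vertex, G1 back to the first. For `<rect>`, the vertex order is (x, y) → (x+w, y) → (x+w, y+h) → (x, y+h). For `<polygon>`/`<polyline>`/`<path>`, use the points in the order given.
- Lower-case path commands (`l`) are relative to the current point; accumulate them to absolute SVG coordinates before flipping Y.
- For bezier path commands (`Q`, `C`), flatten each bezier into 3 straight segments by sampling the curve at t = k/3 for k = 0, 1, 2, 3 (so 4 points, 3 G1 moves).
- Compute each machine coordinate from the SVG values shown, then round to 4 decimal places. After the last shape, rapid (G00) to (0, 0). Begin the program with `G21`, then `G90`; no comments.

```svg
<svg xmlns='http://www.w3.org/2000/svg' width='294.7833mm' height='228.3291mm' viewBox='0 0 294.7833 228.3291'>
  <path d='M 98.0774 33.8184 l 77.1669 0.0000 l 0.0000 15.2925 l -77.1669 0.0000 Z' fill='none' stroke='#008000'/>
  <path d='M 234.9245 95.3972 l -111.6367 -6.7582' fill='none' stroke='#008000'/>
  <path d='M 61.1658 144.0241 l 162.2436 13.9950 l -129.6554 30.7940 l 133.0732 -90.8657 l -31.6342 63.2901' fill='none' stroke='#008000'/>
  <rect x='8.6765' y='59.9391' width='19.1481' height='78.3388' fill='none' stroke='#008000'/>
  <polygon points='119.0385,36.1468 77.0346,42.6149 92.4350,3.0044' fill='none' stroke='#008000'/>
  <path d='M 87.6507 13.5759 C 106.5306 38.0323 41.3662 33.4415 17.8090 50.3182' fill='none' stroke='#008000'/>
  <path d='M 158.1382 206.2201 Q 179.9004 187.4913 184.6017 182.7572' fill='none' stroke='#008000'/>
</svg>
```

G21
G90
G00 X98.0774 Y194.5107
M4 S167
G01 X175.2443 Y194.5107 F2946
G01 X175.2443 Y179.2182
G01 X98.0774 Y179.2182
G01 X98.0774 Y194.5107
M5
G00 X234.9245 Y132.9319
M4 S167
G01 X123.2878 Y139.6901 F2946
M5
G00 X61.1658 Y84.3050
M4 S167
G01 X223.4094 Y70.3100 F2946
G01 X93.7540 Y39.5160
G01 X226.8272 Y130.3817
G01 X195.1930 Y67.0916
M5
G00 X8.6765 Y168.3900
M4 S167
G01 X27.8246 Y168.3900 F2946
G01 X27.8246 Y90.0512
G01 X8.6765 Y90.0512
G01 X8.6765 Y168.3900
M5
G00 X119.0385 Y192.1823
M4 S167
G01 X77.0346 Y185.7142 F2946
G01 X92.4350 Y225.3247
G01 X119.0385 Y192.1823
M5
G00 X87.6507 Y214.7532
M4 S167
G01 X83.1696 Y198.1083 F2946
G01 X50.5815 Y189.6027
G01 X17.8090 Y178.0109
M5
G00 X158.1382 Y22.1090
M4 S167
G01 X170.7507 Y33.0399 F2946
G01 X179.5718 Y40.8609
G01 X184.6017 Y45.5719
M5
G00 X0.0000 Y0.0000

Since the viewBox matches the mm dimensions, user units are millimetres directly. The only transform is the Y-flip y_m = 228.3291 − y_svg.

Shape 1 is a rectangle drawn with `<path>`. Its stroke #008000 means engrave at S167, F2946. After flipping Y the toolpath is (98.0774,194.5107) → (175.2443,194.5107) → (175.2443,179.2182) → (98.0774,179.2182) → (98.0774,194.5107), returning to the start.

Shape 2 is a line segment drawn with `<path>`. Its stroke #008000 means engrave at S167, F2946. After flipping Y the toolpath is (234.9245,132.9319) → (123.2878,139.6901).

Shape 3 is a open polyline drawn with `<path>`. Its stroke #008000 means engrave at S167, F2946. After flipping Y the toolpath is (61.1658,84.3050) → (223.4094,70.3100) → (93.7540,39.5160) → (226.8272,130.3817) → (195.1930,67.0916).

Shape 4 is a rectangle drawn with `<rect>`. Its stroke #008000 means engrave at S167, F2946. After flipping Y the toolpath is (8.6765,168.3900) → (27.8246,168.3900) → (27.8246,90.0512) → (8.6765,90.0512) → (8.6765,168.3900), returning to the start.

Shape 5 is a regular polygon drawn with `<polygon>`. Its stroke #008000 means engrave at S167, F2946. After flipping Y the toolpath is (119.0385,192.1823) → (77.0346,185.7142) → (92.4350,225.3247) → (119.0385,192.1823), returning to the start.

Shape 6 is a cubic bezier drawn with `<path>`. Its stroke #008000 means engrave at S167, F2946. After flipping Y the toolpath is (87.6507,214.7532) → (83.1696,198.1083) → (50.5815,189.6027) → (17.8090,178.0109).

Shape 7 is a quadratic bezier drawn with `<path>`. Its stroke #008000 means engrave at S167, F2946. After flipping Y the toolpath is (158.1382,22.1090) → (170.7507,33.0399) → (179.5718,40.8609) → (184.6017,45.5719).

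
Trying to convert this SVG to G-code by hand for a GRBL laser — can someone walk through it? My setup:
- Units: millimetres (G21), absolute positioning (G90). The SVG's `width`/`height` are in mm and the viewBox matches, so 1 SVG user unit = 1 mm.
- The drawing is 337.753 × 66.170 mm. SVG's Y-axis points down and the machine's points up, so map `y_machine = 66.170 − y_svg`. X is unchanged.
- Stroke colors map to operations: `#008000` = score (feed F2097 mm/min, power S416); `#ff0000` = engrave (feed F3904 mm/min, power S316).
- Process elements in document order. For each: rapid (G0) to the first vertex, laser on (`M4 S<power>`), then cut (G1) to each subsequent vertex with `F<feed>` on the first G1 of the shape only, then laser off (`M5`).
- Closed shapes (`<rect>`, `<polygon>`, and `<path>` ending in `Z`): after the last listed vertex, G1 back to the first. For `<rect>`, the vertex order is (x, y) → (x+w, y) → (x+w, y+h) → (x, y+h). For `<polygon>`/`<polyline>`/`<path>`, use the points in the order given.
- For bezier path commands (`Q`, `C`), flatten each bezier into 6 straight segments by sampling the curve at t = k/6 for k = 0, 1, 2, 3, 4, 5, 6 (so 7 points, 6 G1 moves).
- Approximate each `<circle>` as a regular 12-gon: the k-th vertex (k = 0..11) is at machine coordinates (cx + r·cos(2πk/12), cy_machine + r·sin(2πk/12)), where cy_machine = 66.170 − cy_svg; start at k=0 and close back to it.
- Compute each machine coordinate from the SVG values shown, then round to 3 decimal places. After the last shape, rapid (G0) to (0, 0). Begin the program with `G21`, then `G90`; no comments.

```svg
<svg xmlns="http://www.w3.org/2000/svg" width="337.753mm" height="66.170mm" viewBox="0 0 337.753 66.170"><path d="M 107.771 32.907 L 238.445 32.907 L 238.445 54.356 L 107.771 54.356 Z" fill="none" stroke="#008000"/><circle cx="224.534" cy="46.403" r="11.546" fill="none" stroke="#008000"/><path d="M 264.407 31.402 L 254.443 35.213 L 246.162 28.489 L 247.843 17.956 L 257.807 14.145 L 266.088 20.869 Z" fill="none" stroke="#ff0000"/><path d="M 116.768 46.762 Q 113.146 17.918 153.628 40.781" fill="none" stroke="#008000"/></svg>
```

viewBox `0 0 337.753 66.170` with mm width/height → 1 unit = 1 mm. Flip: y_m = 66.170 − y_svg.

**Shape 1** — `<path>` rectangle, stroke `#008000` → score (S416, F2097). Machine vertices: (107.771,33.263) → (238.445,33.263) → (238.445,11.814) → (107.771,11.814) → (107.771,33.263). Closed: final G1 returns to the first vertex.

**Shape 2** — `<circle>` circle, stroke `#008000` → score (S416, F2097). Machine vertices: (236.080,19.767) → (234.533,25.540) → (230.307,29.766) → (224.534,31.313) → (218.761,29.766) → (214.535,25.540) → (212.988,19.767) → (214.535,13.994) → (218.761,9.768) → (224.534,8.221) → (230.307,9.768) → (234.533,13.994) → (236.080,19.767). Closed: final G1 returns to the first vertex.

**Shape 3** — `<path>` regular polygon, stroke `#ff0000` → engrave (S316, F3904). Machine vertices: (264.407,34.768) → (254.443,30.957) → (246.162,37.681) → (247.843,48.214) → (257.807,52.025) → (266.088,45.301) → (264.407,34.768). Closed: final G1 returns to the first vertex.

**Shape 4** — `<path>` quadratic bezier, stroke `#008000` → score (S416, F2097). Control points (SVG): P0=(116.768,46.762), P1=(113.146,17.918), P2=(153.628,40.781); sampled at t=k/6. Machine vertices: (116.768,19.408) → (116.786,27.586) → (119.254,32.892) → (124.172,35.325) → (131.540,34.886) → (141.359,31.574) → (153.628,25.389). Open path.

G21
G90
G0 X107.771 Y33.263
M4 S416
G1 X238.445 Y33.263 F2097
G1 X238.445 Y11.814
G1 X107.771 Y11.814
G1 X107.771 Y33.263
M5
G0 X236.080 Y19.767
M4 S416
G1 X234.533 Y25.540 F2097
G1 X230.307 Y29.766
G1 X224.534 Y31.313
G1 X218.761 Y29.766
G1 X214.535 Y25.540
G1 X212.988 Y19.767
G1 X214.535 Y13.994
G1 X218.761 Y9.768
G1 X224.534 Y8.221
G1 X230.307 Y9.768
G1 X234.533 Y13.994
G1 X236.080 Y19.767
M5
G0 X264.407 Y34.768
M4 S316
G1 X254.443 Y30.957 F3904
G1 X246.162 Y37.681
G1 X247.843 Y48.214
G1 X257.807 Y52.025
G1 X266.088 Y45.301
G1 X264.407 Y34.768
M5
G0 X116.768 Y19.408
M4 S416
G1 X116.786 Y27.586 F2097
G1 X119.254 Y32.892
G1 X124.172 Y35.325
G1 X131.540 Y34.886
G1 X141.359 Y31.574
G1 X153.628 Y25.389
M5
G0 X0.000 Y0.000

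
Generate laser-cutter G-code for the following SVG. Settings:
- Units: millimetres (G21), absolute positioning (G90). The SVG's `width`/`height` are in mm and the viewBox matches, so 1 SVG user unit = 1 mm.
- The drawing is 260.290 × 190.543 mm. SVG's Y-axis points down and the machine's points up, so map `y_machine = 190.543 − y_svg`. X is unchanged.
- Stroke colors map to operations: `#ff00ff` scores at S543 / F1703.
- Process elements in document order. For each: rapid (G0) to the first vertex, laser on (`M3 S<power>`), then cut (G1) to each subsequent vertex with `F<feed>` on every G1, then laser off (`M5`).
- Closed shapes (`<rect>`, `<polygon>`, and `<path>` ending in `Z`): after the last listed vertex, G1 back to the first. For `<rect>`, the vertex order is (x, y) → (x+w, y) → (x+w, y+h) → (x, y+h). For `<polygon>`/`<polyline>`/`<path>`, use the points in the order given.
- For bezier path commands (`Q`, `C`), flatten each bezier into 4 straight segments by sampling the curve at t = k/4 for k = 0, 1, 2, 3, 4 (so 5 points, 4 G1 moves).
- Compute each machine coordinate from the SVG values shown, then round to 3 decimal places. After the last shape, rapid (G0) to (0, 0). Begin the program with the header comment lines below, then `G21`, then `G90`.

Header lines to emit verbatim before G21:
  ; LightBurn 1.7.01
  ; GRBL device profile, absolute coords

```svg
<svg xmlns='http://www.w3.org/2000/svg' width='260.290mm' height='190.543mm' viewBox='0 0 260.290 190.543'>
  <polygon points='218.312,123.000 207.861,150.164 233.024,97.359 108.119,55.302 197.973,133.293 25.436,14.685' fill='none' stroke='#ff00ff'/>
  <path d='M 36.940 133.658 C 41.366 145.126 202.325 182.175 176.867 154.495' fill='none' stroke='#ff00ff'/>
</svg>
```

1 u = 1 mm; y_m = 190.543 − y.

[1] `<polygon>` closed polygon, #ff00ff→score S543 F1703: (218.312,67.543) → (207.861,40.379) → (233.024,93.184) → (108.119,135.241) → (197.973,57.250) → (25.436,175.858) → (218.312,67.543) (closed)

[2] `<path>` cubic bezier, #ff00ff→score S543 F1703: (36.940,56.885) → (64.251,44.899) → (118.110,31.786) → (166.366,26.014) → (176.867,36.048)

; LightBurn 1.7.01
; GRBL device profile, absolute coords
G21
G90
G0 X218.312 Y67.543
M3 S543
G1 X207.861 Y40.379 F1703
G1 X233.024 Y93.184 F1703
G1 X108.119 Y135.241 F1703
G1 X197.973 Y57.250 F1703
G1 X25.436 Y175.858 F1703
G1 X218.312 Y67.543 F1703
M5
G0 X36.940 Y56.885
M3 S543
G1 X64.251 Y44.899 F1703
G1 X118.110 Y31.786 F1703
G1 X166.366 Y26.014 F1703
G1 X176.867 Y36.048 F1703
M5
G0 X0.000 Y0.000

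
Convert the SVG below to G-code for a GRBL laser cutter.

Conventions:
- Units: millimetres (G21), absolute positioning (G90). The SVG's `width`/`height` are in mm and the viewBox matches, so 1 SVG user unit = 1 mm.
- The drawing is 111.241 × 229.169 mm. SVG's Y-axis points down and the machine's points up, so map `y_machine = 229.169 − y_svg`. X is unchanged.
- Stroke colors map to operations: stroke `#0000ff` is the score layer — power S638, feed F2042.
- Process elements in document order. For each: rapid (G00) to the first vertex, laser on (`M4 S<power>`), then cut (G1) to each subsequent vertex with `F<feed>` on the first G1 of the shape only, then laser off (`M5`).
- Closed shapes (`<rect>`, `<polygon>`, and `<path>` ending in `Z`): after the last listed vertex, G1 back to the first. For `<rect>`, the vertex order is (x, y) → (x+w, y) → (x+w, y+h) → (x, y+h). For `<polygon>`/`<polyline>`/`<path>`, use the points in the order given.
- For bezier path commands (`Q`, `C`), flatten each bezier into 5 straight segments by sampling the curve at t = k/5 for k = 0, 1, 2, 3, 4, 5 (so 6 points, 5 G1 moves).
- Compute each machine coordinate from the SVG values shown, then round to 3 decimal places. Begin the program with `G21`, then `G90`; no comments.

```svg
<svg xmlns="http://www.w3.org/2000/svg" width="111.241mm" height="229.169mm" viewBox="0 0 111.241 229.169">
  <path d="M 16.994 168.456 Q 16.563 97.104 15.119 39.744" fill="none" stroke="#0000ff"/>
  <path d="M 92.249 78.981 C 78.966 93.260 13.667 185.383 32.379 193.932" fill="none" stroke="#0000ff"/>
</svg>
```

G21
G90
G00 X16.994 Y60.713
M4 S638
G1 X16.781 Y88.694 F2042
G1 X16.487 Y115.556
G1 X16.112 Y141.298
G1 X15.656 Y165.921
G1 X15.119 Y189.425
M5
G00 X92.249 Y150.188
M4 S638
G1 X79.125 Y133.571 F2042
G1 X60.047 Y106.019
G1 X41.544 Y75.281
G1 X30.145 Y49.104
G1 X32.379 Y35.237
M5

1 u = 1 mm; y_m = 229.169 − y.

[1] `<path>` quadratic bezier, #0000ff→score S638 F2042: (16.994,60.713) → (16.781,88.694) → (16.487,115.556) → (16.112,141.298) → (15.656,165.921) → (15.119,189.425)

[2] `<path>` cubic bezier, #0000ff→score S638 F2042: (92.249,150.188) → (79.125,133.571) → (60.047,106.019) → (41.544,75.281) → (30.145,49.104) → (32.379,35.237)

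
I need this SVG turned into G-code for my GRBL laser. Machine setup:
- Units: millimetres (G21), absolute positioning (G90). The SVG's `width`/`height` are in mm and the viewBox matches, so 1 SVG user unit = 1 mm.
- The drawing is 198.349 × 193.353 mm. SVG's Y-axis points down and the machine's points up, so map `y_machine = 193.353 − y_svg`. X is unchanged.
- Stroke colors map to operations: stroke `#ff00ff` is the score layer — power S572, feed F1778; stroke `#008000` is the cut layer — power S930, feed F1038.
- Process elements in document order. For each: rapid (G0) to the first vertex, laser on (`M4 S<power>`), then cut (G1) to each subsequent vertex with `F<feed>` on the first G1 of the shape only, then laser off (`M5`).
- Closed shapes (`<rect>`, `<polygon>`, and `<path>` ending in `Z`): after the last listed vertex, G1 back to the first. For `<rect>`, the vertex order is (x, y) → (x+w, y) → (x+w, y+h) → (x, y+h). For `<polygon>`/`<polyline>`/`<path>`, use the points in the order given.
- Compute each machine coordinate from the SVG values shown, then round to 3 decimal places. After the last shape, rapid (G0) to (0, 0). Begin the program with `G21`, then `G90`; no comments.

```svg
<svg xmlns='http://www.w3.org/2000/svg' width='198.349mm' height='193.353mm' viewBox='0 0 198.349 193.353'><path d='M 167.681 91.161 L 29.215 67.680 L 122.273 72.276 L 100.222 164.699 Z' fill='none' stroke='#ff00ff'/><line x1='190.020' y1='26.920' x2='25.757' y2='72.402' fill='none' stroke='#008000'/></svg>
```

Since the viewBox matches the mm dimensions, user units are millimetres directly. The only transform is the Y-flip y_m = 193.353 − y_svg.

Shape 1 is a closed polygon drawn with `<path>`. Its stroke #ff00ff means score at S572, F1778. After flipping Y the toolpath is (167.681,102.192) → (29.215,125.673) → (122.273,121.077) → (100.222,28.654) → (167.681,102.192), returning to the start.

Shape 2 is a line segment drawn with `<line>`. Its stroke #008000 means cut at S930, F1038. After flipping Y the toolpath is (190.020,166.433) → (25.757,120.951).

G21
G90
G0 X167.681 Y102.192
M4 S572
G1 X29.215 Y125.673 F1778
G1 X122.273 Y121.077
G1 X100.222 Y28.654
G1 X167.681 Y102.192
M5
G0 X190.020 Y166.433
M4 S930
G1 X25.757 Y120.951 F1038
M5
G0 X0.000 Y0.000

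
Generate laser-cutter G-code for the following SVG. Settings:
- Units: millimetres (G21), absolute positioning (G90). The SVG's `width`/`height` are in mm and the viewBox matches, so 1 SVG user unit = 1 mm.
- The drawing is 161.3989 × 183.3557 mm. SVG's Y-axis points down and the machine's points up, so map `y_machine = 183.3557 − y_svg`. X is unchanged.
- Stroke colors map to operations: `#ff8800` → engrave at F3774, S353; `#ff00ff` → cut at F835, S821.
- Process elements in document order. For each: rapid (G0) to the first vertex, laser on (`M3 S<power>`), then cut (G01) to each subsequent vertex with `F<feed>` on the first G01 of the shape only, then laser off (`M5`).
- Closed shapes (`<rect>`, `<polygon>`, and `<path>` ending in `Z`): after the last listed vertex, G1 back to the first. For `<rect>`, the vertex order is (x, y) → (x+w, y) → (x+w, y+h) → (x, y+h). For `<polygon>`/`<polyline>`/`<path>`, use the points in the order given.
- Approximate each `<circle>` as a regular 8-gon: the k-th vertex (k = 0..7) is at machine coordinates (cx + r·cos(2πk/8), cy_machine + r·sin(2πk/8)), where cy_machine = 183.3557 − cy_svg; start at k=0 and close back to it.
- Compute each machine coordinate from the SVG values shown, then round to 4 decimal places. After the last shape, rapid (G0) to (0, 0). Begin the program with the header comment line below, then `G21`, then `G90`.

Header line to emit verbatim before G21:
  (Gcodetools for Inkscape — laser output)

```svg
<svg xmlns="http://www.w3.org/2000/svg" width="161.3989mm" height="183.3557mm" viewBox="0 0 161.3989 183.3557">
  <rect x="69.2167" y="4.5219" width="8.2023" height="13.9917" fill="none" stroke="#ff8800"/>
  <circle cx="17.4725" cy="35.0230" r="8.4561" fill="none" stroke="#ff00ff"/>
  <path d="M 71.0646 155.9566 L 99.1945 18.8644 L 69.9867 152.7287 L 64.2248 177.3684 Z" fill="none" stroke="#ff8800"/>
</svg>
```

(Gcodetools for Inkscape — laser output)
G21
G90
G0 X69.2167 Y178.8338
M3 S353
G01 X77.4190 Y178.8338 F3774
G01 X77.4190 Y164.8421
G01 X69.2167 Y164.8421
G01 X69.2167 Y178.8338
M5
G0 X25.9286 Y148.3327
M3 S821
G01 X23.4519 Y154.3121 F835
G01 X17.4725 Y156.7888
G01 X11.4931 Y154.3121
G01 X9.0164 Y148.3327
G01 X11.4931 Y142.3533
G01 X17.4725 Y139.8766
G01 X23.4519 Y142.3533
G01 X25.9286 Y148.3327
M5
G0 X71.0646 Y27.3991
M3 S353
G01 X99.1945 Y164.4913 F3774
G01 X69.9867 Y30.6270
G01 X64.2248 Y5.9873
G01 X71.0646 Y27.3991
M5
G0 X0.0000 Y0.0000

Since the viewBox matches the mm dimensions, user units are millimetres directly. The only transform is the Y-flip y_m = 183.3557 − y_svg.

Shape 1 is a rectangle drawn with `<rect>`. Its stroke #ff8800 means engrave at S353, F3774. After flipping Y the toolpath is (69.2167,178.8338) → (77.4190,178.8338) → (77.4190,164.8421) → (69.2167,164.8421) → (69.2167,178.8338), returning to the start.

Shape 2 is a circle drawn with `<circle>`. Its stroke #ff00ff means cut at S821, F835. After flipping Y the toolpath is (25.9286,148.3327) → (23.4519,154.3121) → (17.4725,156.7888) → (11.4931,154.3121) → (9.0164,148.3327) → (11.4931,142.3533) → (17.4725,139.8766) → (23.4519,142.3533) → (25.9286,148.3327), returning to the start.

Shape 3 is a closed polygon drawn with `<path>`. Its stroke #ff8800 means engrave at S353, F3774. After flipping Y the toolpath is (71.0646,27.3991) → (99.1945,164.4913) → (69.9867,30.6270) → (64.2248,5.9873) → (71.0646,27.3991), returning to the start.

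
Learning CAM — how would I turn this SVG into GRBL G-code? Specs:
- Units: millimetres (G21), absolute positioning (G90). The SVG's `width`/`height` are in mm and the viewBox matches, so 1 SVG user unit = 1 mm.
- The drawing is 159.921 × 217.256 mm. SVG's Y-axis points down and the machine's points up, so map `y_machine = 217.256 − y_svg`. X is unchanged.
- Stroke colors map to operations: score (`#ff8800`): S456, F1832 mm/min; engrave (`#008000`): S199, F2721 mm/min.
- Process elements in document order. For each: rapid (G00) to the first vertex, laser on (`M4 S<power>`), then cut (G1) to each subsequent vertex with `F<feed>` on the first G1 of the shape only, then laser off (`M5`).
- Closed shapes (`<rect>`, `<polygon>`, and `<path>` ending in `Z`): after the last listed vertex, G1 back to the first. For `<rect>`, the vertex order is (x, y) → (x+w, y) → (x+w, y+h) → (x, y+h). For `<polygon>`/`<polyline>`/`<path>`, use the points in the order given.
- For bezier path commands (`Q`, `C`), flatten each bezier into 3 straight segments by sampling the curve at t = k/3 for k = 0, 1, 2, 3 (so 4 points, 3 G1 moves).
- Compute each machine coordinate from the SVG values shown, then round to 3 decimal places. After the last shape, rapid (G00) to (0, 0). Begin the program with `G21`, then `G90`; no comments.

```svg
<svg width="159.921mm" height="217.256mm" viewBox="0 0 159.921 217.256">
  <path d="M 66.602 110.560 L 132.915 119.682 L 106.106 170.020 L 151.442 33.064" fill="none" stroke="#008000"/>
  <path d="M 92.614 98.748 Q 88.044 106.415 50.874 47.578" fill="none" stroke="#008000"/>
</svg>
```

G21
G90
G00 X66.602 Y106.696
M4 S199
G1 X132.915 Y97.574 F2721
G1 X106.106 Y47.236
G1 X151.442 Y184.192
M5
G00 X92.614 Y118.508
M4 S199
G1 X85.945 Y120.786 F2721
G1 X72.032 Y137.843
G1 X50.874 Y169.678
M5
G00 X0.000 Y0.000

viewBox `0 0 159.921 217.256` with mm width/height → 1 unit = 1 mm. Flip: y_m = 217.256 − y_svg.

**Shape 1** — `<path>` open polyline, stroke `#008000` → engrave (S199, F2721). Machine vertices: (66.602,106.696) → (132.915,97.574) → (106.106,47.236) → (151.442,184.192). Open path.

**Shape 2** — `<path>` quadratic bezier, stroke `#008000` → engrave (S199, F2721). Control points (SVG): P0=(92.614,98.748), P1=(88.044,106.415), P2=(50.874,47.578); sampled at t=k/3. Machine vertices: (92.614,118.508) → (85.945,120.786) → (72.032,137.843) → (50.874,169.678). Open path.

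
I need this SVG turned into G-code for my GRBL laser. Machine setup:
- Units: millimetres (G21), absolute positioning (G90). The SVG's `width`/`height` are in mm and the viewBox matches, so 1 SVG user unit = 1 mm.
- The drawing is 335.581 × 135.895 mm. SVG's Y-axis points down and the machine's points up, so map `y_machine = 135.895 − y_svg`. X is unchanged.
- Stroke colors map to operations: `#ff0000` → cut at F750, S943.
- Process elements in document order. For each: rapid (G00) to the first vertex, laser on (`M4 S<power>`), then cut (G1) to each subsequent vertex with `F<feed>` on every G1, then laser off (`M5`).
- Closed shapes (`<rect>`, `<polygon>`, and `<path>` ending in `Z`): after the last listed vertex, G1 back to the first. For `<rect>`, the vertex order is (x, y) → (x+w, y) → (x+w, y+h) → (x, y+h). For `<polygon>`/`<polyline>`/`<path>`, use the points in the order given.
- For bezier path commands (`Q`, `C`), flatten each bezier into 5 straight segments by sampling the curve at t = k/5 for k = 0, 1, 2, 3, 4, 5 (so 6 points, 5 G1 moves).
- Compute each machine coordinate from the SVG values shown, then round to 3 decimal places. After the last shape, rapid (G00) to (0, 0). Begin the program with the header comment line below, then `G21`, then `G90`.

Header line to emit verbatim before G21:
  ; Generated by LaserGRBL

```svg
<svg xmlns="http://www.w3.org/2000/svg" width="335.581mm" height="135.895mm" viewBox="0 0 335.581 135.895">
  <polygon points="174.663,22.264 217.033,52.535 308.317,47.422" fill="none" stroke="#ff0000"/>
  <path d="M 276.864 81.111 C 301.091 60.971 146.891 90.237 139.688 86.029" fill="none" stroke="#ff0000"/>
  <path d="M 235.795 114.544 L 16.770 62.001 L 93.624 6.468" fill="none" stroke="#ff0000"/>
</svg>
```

; Generated by LaserGRBL
G21
G90
G00 X174.663 Y113.631
M4 S943
G1 X217.033 Y83.360 F750
G1 X308.317 Y88.473 F750
G1 X174.663 Y113.631 F750
M5
G00 X276.864 Y54.784
M4 S943
G1 X272.592 Y61.602 F750
G1 X241.119 Y60.541 F750
G1 X198.063 Y55.580 F750
G1 X159.046 Y50.695 F750
G1 X139.688 Y49.866 F750
M5
G00 X235.795 Y21.351
M4 S943
G1 X16.770 Y73.894 F750
G1 X93.624 Y129.427 F750
M5
G00 X0.000 Y0.000

Since the viewBox matches the mm dimensions, user units are millimetres directly. The only transform is the Y-flip y_m = 135.895 − y_svg.

Shape 1 is a closed polygon drawn with `<polygon>`. Its stroke #ff0000 means cut at S943, F750. After flipping Y the toolpath is (174.663,113.631) → (217.033,83.360) → (308.317,88.473) → (174.663,113.631), returning to the start.

Shape 2 is a cubic bezier drawn with `<path>`. Its stroke #ff0000 means cut at S943, F750. After flipping Y the toolpath is (276.864,54.784) → (272.592,61.602) → (241.119,60.541) → (198.063,55.580) → (159.046,50.695) → (139.688,49.866).

Shape 3 is a open polyline drawn with `<path>`. Its stroke #ff0000 means cut at S943, F750. After flipping Y the toolpath is (235.795,21.351) → (16.770,73.894) → (93.624,129.427).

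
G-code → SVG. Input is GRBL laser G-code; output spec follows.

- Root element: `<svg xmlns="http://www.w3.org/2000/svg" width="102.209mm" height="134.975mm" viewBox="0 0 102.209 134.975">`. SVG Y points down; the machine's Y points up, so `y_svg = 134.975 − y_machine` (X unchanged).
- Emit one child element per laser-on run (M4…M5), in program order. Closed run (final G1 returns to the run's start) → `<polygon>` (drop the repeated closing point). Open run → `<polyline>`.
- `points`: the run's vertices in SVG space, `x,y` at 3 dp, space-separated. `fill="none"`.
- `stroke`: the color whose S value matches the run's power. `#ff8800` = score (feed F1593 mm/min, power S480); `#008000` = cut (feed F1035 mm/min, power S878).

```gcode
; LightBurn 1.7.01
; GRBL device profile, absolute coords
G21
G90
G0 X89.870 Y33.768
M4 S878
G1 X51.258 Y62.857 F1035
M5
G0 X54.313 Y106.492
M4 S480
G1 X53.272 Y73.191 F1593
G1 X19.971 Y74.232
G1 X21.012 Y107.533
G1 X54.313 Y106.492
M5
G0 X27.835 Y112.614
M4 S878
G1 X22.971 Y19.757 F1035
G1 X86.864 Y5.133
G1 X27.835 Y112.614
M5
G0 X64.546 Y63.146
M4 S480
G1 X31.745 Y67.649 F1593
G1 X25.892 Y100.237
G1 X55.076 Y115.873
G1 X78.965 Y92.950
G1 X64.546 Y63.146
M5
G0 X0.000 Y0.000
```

<svg xmlns="http://www.w3.org/2000/svg" width="102.209mm" height="134.975mm" viewBox="0 0 102.209 134.975">
  <polyline points="89.870,101.207 51.258,72.118" fill="none" stroke="#008000"/>
  <polygon points="54.313,28.483 53.272,61.784 19.971,60.743 21.012,27.442" fill="none" stroke="#ff8800"/>
  <polygon points="27.835,22.361 22.971,115.218 86.864,129.842" fill="none" stroke="#008000"/>
  <polygon points="64.546,71.829 31.745,67.326 25.892,34.738 55.076,19.102 78.965,42.025" fill="none" stroke="#ff8800"/>
</svg>

Each laser-on run becomes one SVG element. Flip Y back into SVG space with y_svg = 134.975 − y_machine.

Run 1: S878 ⇒ cut layer `#008000`. The run is open, so emit a `<polyline>` with points (Y-flipped): 89.870,101.207 51.258,72.118.

Run 2: S480 ⇒ score layer `#ff8800`. The run returns to its start, so emit a `<polygon>` with points (Y-flipped): 54.313,28.483 53.272,61.784 19.971,60.743 21.012,27.442.

Run 3: the run's S878 means `#008000` (cut). The run returns to its start, so emit a `<polygon>` with points (Y-flipped): 27.835,22.361 22.971,115.218 86.864,129.842.

Run 4: power S480 maps to stroke `#ff8800` (score). The run returns to its start, so emit a `<polygon>` with points (Y-flipped): 64.546,71.829 31.745,67.326 25.892,34.738 55.076,19.102 78.965,42.025.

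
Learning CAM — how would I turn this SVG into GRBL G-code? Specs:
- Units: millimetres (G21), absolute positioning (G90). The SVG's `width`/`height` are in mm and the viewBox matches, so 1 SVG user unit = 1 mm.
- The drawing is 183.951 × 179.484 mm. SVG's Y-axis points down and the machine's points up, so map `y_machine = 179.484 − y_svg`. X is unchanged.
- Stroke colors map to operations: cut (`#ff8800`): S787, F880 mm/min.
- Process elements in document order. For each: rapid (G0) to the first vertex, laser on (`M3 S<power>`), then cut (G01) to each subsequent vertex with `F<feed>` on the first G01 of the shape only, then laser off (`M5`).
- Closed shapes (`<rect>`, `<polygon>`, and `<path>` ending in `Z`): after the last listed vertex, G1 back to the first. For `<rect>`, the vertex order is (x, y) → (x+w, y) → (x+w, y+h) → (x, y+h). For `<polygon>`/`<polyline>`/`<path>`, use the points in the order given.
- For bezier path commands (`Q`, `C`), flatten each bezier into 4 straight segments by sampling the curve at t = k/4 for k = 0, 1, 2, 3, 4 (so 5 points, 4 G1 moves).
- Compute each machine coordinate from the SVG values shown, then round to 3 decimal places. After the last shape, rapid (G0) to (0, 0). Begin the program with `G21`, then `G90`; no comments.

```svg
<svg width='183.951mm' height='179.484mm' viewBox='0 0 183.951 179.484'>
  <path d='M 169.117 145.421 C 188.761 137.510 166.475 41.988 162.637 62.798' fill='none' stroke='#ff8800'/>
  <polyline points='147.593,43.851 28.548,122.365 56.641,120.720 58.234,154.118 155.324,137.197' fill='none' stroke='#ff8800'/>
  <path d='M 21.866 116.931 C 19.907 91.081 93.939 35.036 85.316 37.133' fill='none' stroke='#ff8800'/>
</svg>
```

1 u = 1 mm; y_m = 179.484 − y.

[1] `<path>` cubic bezier, #ff8800→cut S787 F880: (169.117,34.063) → (176.932,53.237) → (174.683,86.145) → (168.031,113.668) → (162.637,116.686)

[2] `<polyline>` open polyline, #ff8800→cut S787 F880: (147.593,135.633) → (28.548,57.119) → (56.641,58.764) → (58.234,25.366) → (155.324,42.287)

[3] `<path>` cubic bezier, #ff8800→cut S787 F880: (21.866,62.553) → (32.166,86.222) → (56.090,112.932) → (78.764,134.402) → (85.316,142.351)

G21
G90
G0 X169.117 Y34.063
M3 S787
G01 X176.932 Y53.237 F880
G01 X174.683 Y86.145
G01 X168.031 Y113.668
G01 X162.637 Y116.686
M5
G0 X147.593 Y135.633
M3 S787
G01 X28.548 Y57.119 F880
G01 X56.641 Y58.764
G01 X58.234 Y25.366
G01 X155.324 Y42.287
M5
G0 X21.866 Y62.553
M3 S787
G01 X32.166 Y86.222 F880
G01 X56.090 Y112.932
G01 X78.764 Y134.402
G01 X85.316 Y142.351
M5
G0 X0.000 Y0.000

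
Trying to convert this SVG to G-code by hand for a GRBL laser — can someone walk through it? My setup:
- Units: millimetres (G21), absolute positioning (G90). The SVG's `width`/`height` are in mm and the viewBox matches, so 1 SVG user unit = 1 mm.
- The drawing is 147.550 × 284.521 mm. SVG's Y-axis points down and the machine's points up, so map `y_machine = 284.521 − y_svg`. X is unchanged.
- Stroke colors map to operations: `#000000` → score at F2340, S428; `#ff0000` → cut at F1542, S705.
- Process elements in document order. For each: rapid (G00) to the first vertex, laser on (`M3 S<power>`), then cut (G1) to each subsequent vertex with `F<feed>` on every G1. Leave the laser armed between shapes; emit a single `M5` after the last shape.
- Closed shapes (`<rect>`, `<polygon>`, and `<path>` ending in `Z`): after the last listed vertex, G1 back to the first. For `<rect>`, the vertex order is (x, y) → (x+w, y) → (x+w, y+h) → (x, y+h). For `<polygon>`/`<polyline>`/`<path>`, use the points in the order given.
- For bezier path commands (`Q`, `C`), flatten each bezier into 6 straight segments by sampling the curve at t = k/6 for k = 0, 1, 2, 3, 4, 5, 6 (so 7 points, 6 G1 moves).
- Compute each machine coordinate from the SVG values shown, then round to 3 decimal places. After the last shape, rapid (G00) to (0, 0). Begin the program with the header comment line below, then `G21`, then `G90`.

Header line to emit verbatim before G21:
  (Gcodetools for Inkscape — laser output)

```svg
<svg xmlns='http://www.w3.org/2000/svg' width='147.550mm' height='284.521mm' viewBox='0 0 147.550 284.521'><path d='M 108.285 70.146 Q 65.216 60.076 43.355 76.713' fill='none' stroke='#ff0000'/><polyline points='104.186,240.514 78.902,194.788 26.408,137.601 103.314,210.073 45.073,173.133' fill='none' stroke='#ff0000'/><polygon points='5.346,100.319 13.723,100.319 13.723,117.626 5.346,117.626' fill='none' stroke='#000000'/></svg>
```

viewBox `0 0 147.550 284.521` with mm width/height → 1 unit = 1 mm. Flip: y_m = 284.521 − y_svg.

**Shape 1** — `<path>` quadratic bezier, stroke `#ff0000` → cut (S705, F1542). Control points (SVG): P0=(108.285,70.146), P1=(65.216,60.076), P2=(43.355,76.713); sampled at t=k/6. Machine vertices: (108.285,214.375) → (94.518,216.990) → (81.929,218.121) → (70.518,217.768) → (60.285,215.932) → (51.231,212.612) → (43.355,207.808). Open path.

**Shape 2** — `<polyline>` open polyline, stroke `#ff0000` → cut (S705, F1542). Machine vertices: (104.186,44.007) → (78.902,89.733) → (26.408,146.920) → (103.314,74.448) → (45.073,111.388). Open path.

**Shape 3** — `<polygon>` rectangle, stroke `#000000` → score (S428, F2340). Machine vertices: (5.346,184.202) → (13.723,184.202) → (13.723,166.895) → (5.346,166.895) → (5.346,184.202). Closed: final G1 returns to the first vertex.

(Gcodetools for Inkscape — laser output)
G21
G90
G00 X108.285 Y214.375
M3 S705
G1 X94.518 Y216.990 F1542
G1 X81.929 Y218.121 F1542
G1 X70.518 Y217.768 F1542
G1 X60.285 Y215.932 F1542
G1 X51.231 Y212.612 F1542
G1 X43.355 Y207.808 F1542
G00 X104.186 Y44.007
M3 S705
G1 X78.902 Y89.733 F1542
G1 X26.408 Y146.920 F1542
G1 X103.314 Y74.448 F1542
G1 X45.073 Y111.388 F1542
G00 X5.346 Y184.202
M3 S428
G1 X13.723 Y184.202 F2340
G1 X13.723 Y166.895 F2340
G1 X5.346 Y166.895 F2340
G1 X5.346 Y184.202 F2340
M5
G00 X0.000 Y0.000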